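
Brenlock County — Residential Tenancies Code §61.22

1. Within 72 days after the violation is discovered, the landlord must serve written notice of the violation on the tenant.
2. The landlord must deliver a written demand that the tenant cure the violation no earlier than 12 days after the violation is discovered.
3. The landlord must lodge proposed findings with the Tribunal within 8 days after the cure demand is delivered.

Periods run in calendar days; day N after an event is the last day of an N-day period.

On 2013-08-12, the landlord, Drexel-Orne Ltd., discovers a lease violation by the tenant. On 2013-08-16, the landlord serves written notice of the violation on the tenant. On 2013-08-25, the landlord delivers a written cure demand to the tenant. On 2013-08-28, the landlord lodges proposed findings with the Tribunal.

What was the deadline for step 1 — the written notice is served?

2013-10-23

Step 1 runs from 2013-08-12, when the violation is discovered. 72 days after 2013-08-12 is 2013-10-23.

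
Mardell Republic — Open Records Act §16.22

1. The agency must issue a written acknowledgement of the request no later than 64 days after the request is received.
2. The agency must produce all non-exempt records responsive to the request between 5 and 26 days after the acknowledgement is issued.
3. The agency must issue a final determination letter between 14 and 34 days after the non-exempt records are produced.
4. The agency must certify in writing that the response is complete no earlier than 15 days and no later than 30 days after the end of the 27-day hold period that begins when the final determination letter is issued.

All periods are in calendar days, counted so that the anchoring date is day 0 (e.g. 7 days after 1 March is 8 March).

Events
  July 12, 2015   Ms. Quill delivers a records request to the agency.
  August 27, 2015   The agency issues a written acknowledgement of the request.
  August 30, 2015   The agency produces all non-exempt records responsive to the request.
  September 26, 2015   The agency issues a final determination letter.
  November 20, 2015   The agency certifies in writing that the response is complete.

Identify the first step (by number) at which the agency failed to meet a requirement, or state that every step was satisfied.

Step 2

Step 1 — counting 64 days from July 12, 2015 (when the request is received) gives a deadline of September 14, 2015; done August 27, 2015 — timely.
Step 2 — 5 and 26 days from August 27, 2015 (when the acknowledgement is issued) are September 1, 2015 and September 22, 2015 respectively; August 30, 2015 is 2 days too early.
The procedure was therefore not followed at step 2.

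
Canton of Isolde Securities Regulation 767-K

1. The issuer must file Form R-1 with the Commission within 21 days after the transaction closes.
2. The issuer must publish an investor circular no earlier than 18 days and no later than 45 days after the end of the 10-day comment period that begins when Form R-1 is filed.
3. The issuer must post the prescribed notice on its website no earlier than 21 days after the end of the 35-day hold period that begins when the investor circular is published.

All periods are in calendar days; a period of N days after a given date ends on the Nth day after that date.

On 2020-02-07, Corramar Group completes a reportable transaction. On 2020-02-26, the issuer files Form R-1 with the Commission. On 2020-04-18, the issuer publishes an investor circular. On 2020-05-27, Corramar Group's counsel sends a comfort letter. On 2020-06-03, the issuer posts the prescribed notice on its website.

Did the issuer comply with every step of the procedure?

No

(1) due by 2020-02-07 + 21 days = 2020-02-28; 2020-02-26 is within that limit.
(2) the permitted window runs from 2020-03-07 + 18 = 2020-03-25 to 2020-03-07 + 45 = 2020-04-21; done 2020-04-18, which is between those dates.
(3) permitted from 2020-05-23 + 21 days = 2020-06-13 onward; 2020-06-03 is 10 days before the earliest permitted date.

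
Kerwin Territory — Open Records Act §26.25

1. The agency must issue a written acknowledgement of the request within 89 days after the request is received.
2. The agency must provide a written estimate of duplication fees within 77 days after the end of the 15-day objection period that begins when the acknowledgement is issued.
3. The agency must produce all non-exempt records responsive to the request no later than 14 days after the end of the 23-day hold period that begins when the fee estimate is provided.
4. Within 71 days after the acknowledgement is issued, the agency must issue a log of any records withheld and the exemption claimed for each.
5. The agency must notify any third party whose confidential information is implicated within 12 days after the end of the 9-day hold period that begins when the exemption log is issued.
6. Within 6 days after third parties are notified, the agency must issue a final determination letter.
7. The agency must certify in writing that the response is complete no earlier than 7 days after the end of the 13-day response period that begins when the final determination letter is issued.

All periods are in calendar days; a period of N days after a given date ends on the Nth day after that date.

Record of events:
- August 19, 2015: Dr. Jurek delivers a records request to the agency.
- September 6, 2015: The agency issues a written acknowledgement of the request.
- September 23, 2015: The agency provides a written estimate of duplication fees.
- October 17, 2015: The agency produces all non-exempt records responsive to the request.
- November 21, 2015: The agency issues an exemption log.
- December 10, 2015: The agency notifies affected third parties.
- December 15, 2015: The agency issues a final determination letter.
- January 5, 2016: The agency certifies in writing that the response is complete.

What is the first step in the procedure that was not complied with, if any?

Step 4

Step 1: 89 days after August 19, 2015 (when the request is received) is November 16, 2015; done September 6, 2015 — timely.
Step 2: 77 days after September 21, 2015 (end of the 15-day objection period, which began when the acknowledgement is issued on September 6, 2015) is December 7, 2015; completed September 23, 2015, before the deadline.
Step 3: 14 days after October 16, 2015 (end of the 23-day hold period, which began when the fee estimate is provided on September 23, 2015) is October 30, 2015; October 17, 2015 is within that limit.
Step 4: 71 days after September 6, 2015 (when the acknowledgement is issued) is November 16, 2015; done November 21, 2015 — 5 days late.
The analysis stops there.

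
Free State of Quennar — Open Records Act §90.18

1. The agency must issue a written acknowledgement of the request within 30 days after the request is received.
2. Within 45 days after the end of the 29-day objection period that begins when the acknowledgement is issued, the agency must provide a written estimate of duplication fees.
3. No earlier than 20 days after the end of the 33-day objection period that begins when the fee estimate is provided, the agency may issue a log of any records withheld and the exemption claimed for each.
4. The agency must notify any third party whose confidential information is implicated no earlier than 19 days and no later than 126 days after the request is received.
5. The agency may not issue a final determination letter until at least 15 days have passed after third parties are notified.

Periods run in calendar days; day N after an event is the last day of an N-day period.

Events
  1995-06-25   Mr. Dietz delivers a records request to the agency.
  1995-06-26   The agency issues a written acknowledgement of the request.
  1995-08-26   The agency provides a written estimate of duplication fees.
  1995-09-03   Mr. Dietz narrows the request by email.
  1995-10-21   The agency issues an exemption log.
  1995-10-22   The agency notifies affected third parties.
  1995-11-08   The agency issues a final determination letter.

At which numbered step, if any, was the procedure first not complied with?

None — every step was satisfied

Step 1 — counting 30 days from 1995-06-25 (when the request is received) gives a deadline of 1995-07-25; 1995-06-26 is within that limit.
Step 2 — counting 45 days from 1995-07-25 (end of the 29-day objection period, which began when the acknowledgement is issued on 1995-06-26) gives a deadline of 1995-09-08; completed 1995-08-26, before the deadline.
Step 3 — must wait 20 days from 1995-09-28 (end of the 33-day objection period, which began when the fee estimate is provided on 1995-08-26), so not before 1995-10-18; done 1995-10-21, after the minimum wait.
Step 4 — 19 and 126 days from 1995-06-25 (when the request is received) are 1995-07-14 and 1995-10-29 respectively; done 1995-10-22, which is between those dates.
Step 5 — must wait 15 days from 1995-10-22 (when third parties are notified), so not before 1995-11-06; done 1995-11-08, after the minimum wait.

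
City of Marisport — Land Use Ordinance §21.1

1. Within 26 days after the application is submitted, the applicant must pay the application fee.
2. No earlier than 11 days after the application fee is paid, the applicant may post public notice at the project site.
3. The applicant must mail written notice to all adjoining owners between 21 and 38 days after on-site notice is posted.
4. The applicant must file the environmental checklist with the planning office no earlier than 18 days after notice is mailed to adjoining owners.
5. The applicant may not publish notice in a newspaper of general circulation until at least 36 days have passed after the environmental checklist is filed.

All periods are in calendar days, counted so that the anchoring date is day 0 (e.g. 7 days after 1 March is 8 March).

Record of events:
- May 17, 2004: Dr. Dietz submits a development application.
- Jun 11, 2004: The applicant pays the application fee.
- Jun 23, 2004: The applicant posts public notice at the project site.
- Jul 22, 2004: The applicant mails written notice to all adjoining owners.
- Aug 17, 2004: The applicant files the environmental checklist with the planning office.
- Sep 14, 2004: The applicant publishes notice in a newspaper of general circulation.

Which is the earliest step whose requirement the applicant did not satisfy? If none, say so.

Step 5

Step 1 — counting 26 days from May 17, 2004 (when the application is submitted) gives a deadline of Jun 12, 2004; completed Jun 11, 2004, before the deadline.
Step 2 — must wait 11 days from Jun 11, 2004 (when the application fee is paid), so not before Jun 22, 2004; done Jun 23, 2004, after the minimum wait.
Step 3 — 21 and 38 days from Jun 23, 2004 (when on-site notice is posted) are Jul 14, 2004 and Jul 31, 2004 respectively; done Jul 22, 2004 — within the window.
Step 4 — must wait 18 days from Jul 22, 2004 (when notice is mailed to adjoining owners), so not before Aug 9, 2004; done Aug 17, 2004, after the minimum wait.
Step 5 — must wait 36 days from Aug 17, 2004 (when the environmental checklist is filed), so not before Sep 22, 2004; acted on Sep 14, 2004, 8 days prematurely.
No need to go further; step 5 was not satisfied.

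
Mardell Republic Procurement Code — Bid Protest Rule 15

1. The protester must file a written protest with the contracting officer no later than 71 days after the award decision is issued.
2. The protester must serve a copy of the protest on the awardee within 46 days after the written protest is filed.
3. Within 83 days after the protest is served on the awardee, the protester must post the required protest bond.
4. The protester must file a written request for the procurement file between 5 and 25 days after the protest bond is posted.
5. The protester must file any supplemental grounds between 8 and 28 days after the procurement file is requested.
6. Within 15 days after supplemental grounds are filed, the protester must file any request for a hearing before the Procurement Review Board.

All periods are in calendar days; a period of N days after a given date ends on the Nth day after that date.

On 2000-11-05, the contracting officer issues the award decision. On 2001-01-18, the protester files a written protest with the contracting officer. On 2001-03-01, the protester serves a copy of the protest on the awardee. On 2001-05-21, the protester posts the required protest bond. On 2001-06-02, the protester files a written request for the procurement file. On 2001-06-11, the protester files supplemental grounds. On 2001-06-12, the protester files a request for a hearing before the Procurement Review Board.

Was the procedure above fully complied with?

No

Step 1 — counting 71 days from 2000-11-05 (when the award decision is issued) gives a deadline of 2001-01-15; 2001-01-18 misses that deadline by 3 days.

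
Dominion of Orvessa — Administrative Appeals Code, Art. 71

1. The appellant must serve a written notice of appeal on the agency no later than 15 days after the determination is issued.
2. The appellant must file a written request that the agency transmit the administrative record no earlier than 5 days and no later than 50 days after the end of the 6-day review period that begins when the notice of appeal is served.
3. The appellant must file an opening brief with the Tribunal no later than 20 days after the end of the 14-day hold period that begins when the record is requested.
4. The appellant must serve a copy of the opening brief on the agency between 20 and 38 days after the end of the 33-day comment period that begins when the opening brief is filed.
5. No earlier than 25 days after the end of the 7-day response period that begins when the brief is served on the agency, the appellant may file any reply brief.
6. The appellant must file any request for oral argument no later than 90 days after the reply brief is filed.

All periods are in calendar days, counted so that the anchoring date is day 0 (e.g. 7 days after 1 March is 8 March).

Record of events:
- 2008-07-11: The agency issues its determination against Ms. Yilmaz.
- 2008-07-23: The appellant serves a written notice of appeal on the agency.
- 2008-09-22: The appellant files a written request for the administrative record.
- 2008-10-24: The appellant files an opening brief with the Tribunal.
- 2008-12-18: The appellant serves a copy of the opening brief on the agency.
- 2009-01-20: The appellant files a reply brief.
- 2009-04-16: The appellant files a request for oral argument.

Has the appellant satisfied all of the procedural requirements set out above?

No

(1) due by 2008-07-11 + 15 days = 2008-07-26; done 2008-07-23 — timely.
(2) the permitted window runs from 2008-07-29 + 5 = 2008-08-03 to 2008-07-29 + 50 = 2008-09-17; 2008-09-22 is 5 days past the end of the window.
That is the first point of non-compliance.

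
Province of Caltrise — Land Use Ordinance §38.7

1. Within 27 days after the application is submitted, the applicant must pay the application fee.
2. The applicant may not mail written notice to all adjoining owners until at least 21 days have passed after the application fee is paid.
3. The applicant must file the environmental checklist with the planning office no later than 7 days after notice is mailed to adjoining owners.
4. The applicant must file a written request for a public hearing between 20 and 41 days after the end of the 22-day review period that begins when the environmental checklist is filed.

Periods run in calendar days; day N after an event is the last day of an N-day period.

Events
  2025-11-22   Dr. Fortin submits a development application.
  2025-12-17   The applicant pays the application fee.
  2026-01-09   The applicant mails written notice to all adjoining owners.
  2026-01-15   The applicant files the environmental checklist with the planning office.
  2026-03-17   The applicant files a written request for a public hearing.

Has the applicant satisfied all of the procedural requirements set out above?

Step 1 — counting 27 days from 2025-11-22 (when the application is submitted) gives a deadline of 2025-12-19; 2025-12-17 is within that limit.
Step 2 — must wait 21 days from 2025-12-17 (when the application fee is paid), so not before 2026-01-07; done 2026-01-09 — permitted.
Step 3 — counting 7 days from 2026-01-09 (when notice is mailed to adjoining owners) gives a deadline of 2026-01-16; completed 2026-01-15, before the deadline.
Step 4 — 20 and 41 days from 2026-02-06 (end of the 22-day review period, which began when the environmental checklist is filed on 2026-01-15) are 2026-02-26 and 2026-03-19 respectively; done 2026-03-17 — within the window.

Yes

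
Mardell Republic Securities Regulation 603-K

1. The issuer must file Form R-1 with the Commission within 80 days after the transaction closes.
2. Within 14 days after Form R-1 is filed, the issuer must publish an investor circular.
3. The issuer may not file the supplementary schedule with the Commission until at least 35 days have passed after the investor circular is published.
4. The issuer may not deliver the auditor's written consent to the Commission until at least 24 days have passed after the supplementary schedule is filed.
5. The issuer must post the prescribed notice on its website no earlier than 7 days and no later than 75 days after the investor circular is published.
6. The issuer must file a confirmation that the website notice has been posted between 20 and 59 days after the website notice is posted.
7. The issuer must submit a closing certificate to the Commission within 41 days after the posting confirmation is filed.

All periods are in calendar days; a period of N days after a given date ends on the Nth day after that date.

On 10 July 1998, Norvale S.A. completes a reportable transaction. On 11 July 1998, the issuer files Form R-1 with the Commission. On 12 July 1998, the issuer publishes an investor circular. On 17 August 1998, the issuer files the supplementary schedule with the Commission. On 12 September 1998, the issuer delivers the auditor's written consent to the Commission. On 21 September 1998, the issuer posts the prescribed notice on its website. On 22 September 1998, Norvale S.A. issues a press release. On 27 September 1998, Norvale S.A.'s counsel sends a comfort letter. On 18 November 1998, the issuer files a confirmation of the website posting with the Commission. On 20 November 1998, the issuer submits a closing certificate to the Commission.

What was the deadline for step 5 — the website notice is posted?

Step 5 runs from 12 July 1998, when the investor circular is published. The window is 7–75 days after 12 July 1998; it closes on 25 September 1998.

25 September 1998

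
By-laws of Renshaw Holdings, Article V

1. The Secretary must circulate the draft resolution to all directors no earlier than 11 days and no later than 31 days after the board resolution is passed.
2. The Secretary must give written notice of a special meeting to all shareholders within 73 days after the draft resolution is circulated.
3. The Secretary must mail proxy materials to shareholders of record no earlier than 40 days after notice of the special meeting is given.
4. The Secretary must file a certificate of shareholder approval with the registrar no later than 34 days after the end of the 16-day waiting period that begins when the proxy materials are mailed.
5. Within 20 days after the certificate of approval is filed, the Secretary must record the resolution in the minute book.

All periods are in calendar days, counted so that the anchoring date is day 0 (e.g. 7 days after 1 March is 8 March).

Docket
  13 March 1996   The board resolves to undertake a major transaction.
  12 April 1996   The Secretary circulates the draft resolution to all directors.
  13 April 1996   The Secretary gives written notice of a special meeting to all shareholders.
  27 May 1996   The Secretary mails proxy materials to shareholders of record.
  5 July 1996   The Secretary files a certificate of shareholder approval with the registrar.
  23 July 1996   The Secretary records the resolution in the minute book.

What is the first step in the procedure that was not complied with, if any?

None — every step was satisfied

Step 1 — 11 and 31 days from 13 March 1996 (when the board resolution is passed) are 24 March 1996 and 13 April 1996 respectively; done 12 April 1996 — within the window.
Step 2 — counting 73 days from 12 April 1996 (when the draft resolution is circulated) gives a deadline of 24 June 1996; completed 13 April 1996, before the deadline.
Step 3 — must wait 40 days from 13 April 1996 (when notice of the special meeting is given), so not before 23 May 1996; 27 May 1996 is on or after that date.
Step 4 — counting 34 days from 12 June 1996 (end of the 16-day waiting period, which began when the proxy materials are mailed on 27 May 1996) gives a deadline of 16 July 1996; done 5 July 1996 — timely.
Step 5 — counting 20 days from 5 July 1996 (when the certificate of approval is filed) gives a deadline of 25 July 1996; done 23 July 1996 — timely.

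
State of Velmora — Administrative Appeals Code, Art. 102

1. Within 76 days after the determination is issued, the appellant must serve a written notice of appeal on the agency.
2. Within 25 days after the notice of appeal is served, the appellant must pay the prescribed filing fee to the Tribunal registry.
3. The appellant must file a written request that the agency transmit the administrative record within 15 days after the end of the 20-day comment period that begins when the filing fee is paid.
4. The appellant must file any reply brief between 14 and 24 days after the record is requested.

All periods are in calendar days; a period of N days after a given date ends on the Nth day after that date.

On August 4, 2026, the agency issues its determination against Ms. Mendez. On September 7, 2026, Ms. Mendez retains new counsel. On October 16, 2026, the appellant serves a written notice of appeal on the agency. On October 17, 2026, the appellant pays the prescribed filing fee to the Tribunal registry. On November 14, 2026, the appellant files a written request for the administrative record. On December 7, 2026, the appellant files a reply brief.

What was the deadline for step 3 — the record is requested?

November 21, 2026

The filing fee is paid on October 17, 2026; the 20-day comment period therefore ends November 6, 2026, and step 3 runs from that date. 15 days after November 6, 2026 is November 21, 2026.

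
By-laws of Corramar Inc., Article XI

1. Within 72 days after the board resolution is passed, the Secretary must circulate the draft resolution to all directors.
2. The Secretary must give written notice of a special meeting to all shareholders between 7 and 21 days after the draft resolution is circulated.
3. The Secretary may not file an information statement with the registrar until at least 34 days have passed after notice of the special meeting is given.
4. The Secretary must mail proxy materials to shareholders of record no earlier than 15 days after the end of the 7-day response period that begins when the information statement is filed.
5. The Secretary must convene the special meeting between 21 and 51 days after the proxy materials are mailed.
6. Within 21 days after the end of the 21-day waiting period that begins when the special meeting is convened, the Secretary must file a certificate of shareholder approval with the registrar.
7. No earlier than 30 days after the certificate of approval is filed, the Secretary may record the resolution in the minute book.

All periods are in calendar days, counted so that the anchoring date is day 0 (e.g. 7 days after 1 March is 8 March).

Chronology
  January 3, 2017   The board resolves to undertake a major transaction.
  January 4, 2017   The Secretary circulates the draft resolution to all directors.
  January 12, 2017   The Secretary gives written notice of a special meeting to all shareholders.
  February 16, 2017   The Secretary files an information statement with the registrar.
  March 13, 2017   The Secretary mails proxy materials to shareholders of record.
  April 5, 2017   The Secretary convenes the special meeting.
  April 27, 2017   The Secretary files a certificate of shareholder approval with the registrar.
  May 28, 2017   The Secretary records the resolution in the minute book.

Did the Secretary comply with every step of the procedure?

(1) due by January 3, 2017 + 72 days = March 16, 2017; completed January 4, 2017, before the deadline.
(2) the permitted window runs from January 4, 2017 + 7 = January 11, 2017 to January 4, 2017 + 21 = January 25, 2017; done January 12, 2017 — within the window.
(3) permitted from January 12, 2017 + 34 days = February 15, 2017 onward; done February 16, 2017 — permitted.
(4) permitted from February 23, 2017 + 15 days = March 10, 2017 onward; done March 13, 2017 — permitted.
(5) the permitted window runs from March 13, 2017 + 21 = April 3, 2017 to March 13, 2017 + 51 = May 3, 2017; done April 5, 2017 — within the window.
(6) due by April 26, 2017 + 21 days = May 17, 2017; done April 27, 2017 — timely.
(7) permitted from April 27, 2017 + 30 days = May 27, 2017 onward; done May 28, 2017, after the minimum wait.

Yes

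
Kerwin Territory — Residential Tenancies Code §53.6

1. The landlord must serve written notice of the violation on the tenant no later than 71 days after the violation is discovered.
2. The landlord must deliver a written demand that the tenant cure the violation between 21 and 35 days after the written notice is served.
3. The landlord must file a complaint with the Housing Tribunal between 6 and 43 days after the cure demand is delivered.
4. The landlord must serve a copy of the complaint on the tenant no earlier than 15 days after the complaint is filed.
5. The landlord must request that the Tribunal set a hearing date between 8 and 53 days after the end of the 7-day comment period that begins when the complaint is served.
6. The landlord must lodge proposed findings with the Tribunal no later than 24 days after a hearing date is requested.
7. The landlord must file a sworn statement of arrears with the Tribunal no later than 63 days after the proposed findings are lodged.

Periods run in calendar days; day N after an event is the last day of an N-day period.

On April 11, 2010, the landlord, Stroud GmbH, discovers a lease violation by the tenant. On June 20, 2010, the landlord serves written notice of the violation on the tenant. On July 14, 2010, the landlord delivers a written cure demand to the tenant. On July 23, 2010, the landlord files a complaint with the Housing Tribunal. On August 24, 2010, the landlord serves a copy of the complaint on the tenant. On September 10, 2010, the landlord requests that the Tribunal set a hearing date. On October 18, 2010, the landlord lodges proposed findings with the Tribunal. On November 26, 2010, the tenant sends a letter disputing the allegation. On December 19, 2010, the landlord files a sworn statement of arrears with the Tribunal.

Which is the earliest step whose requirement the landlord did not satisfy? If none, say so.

Step 6

(1) due by April 11, 2010 + 71 days = June 21, 2010; done June 20, 2010 — timely.
(2) the permitted window runs from June 20, 2010 + 21 = July 11, 2010 to June 20, 2010 + 35 = July 25, 2010; done July 14, 2010, which is between those dates.
(3) the permitted window runs from July 14, 2010 + 6 = July 20, 2010 to July 14, 2010 + 43 = August 26, 2010; done July 23, 2010 — within the window.
(4) permitted from July 23, 2010 + 15 days = August 7, 2010 onward; August 24, 2010 is on or after that date.
(5) the permitted window runs from August 31, 2010 + 8 = September 8, 2010 to August 31, 2010 + 53 = October 23, 2010; September 10, 2010 falls inside that range.
(6) due by September 10, 2010 + 24 days = October 4, 2010; not done until October 18, 2010, 14 days after the deadline.
No need to go further; step 6 was not satisfied.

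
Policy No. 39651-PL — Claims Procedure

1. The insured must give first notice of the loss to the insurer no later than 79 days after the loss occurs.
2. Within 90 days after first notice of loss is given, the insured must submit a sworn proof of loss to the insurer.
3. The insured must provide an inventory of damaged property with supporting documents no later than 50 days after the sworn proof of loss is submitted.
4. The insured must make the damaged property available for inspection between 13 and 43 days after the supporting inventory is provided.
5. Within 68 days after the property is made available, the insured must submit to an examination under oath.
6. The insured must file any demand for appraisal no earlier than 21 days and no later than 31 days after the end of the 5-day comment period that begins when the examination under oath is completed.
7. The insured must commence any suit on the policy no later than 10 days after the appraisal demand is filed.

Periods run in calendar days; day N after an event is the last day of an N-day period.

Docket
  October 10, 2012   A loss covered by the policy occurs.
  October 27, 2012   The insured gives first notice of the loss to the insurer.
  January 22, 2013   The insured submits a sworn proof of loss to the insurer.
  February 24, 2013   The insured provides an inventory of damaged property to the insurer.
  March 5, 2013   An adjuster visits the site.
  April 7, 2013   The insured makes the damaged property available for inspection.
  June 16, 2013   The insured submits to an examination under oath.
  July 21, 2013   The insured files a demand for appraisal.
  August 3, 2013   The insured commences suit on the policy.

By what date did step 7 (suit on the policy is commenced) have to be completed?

Step 7 runs from July 21, 2013, when the appraisal demand is filed. 10 days after July 21, 2013 is July 31, 2013.

July 31, 2013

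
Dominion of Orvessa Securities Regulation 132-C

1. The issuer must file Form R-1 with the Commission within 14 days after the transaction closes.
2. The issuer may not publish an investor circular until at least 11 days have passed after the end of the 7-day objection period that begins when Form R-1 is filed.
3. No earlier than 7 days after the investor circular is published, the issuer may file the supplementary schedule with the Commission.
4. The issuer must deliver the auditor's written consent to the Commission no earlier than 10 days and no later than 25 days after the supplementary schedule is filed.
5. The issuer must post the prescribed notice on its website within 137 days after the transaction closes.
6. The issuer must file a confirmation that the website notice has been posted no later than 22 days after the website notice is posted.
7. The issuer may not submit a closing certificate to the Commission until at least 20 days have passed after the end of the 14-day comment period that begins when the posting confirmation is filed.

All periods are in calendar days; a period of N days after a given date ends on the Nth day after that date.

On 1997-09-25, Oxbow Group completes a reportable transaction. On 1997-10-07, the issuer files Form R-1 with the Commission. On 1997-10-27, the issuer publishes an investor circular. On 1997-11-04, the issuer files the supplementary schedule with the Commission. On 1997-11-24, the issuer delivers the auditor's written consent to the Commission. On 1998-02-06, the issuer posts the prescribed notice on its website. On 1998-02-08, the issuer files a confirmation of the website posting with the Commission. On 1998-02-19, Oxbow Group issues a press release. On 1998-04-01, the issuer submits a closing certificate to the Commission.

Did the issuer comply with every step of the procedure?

Yes

Step 1 — counting 14 days from 1997-09-25 (when the transaction closes) gives a deadline of 1997-10-09; done 1997-10-07 — timely.
Step 2 — must wait 11 days from 1997-10-14 (end of the 7-day objection period, which began when Form R-1 is filed on 1997-10-07), so not before 1997-10-25; done 1997-10-27, after the minimum wait.
Step 3 — must wait 7 days from 1997-10-27 (when the investor circular is published), so not before 1997-11-03; done 1997-11-04 — permitted.
Step 4 — 10 and 25 days from 1997-11-04 (when the supplementary schedule is filed) are 1997-11-14 and 1997-11-29 respectively; done 1997-11-24, which is between those dates.
Step 5 — counting 137 days from 1997-09-25 (when the transaction closes) gives a deadline of 1998-02-09; completed 1998-02-06, before the deadline.
Step 6 — counting 22 days from 1998-02-06 (when the website notice is posted) gives a deadline of 1998-02-28; done 1998-02-08 — timely.
Step 7 — must wait 20 days from 1998-02-22 (end of the 14-day comment period, which began when the posting confirmation is filed on 1998-02-08), so not before 1998-03-14; done 1998-04-01, after the minimum wait.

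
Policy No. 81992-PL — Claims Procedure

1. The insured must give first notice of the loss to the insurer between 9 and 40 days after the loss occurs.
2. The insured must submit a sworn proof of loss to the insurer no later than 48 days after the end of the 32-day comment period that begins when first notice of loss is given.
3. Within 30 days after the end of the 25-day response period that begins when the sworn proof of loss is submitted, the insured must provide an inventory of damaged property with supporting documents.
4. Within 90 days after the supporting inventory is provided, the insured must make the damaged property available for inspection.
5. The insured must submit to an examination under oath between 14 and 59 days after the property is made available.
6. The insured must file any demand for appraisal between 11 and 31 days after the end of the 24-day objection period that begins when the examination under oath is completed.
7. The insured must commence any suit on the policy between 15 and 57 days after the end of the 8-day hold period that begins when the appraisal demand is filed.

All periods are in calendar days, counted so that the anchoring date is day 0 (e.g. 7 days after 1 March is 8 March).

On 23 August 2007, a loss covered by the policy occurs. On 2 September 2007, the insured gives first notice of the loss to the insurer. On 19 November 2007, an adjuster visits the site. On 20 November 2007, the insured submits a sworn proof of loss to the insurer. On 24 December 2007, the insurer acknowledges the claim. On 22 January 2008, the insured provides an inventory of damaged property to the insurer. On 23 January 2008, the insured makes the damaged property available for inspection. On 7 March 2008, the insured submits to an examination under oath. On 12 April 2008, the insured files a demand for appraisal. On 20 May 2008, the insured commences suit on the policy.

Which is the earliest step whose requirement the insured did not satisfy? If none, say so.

Step 1: the window is 9–40 days after 23 August 2007 (when the loss occurs), so 1 September 2007 through 2 October 2007; done 2 September 2007, which is between those dates.
Step 2: 48 days after 4 October 2007 (end of the 32-day comment period, which began when first notice of loss is given on 2 September 2007) is 21 November 2007; completed 20 November 2007, before the deadline.
Step 3: 30 days after 15 December 2007 (end of the 25-day response period, which began when the sworn proof of loss is submitted on 20 November 2007) is 14 January 2008; 22 January 2008 misses that deadline by 8 days.
No need to go further; step 3 was not satisfied.

Step 3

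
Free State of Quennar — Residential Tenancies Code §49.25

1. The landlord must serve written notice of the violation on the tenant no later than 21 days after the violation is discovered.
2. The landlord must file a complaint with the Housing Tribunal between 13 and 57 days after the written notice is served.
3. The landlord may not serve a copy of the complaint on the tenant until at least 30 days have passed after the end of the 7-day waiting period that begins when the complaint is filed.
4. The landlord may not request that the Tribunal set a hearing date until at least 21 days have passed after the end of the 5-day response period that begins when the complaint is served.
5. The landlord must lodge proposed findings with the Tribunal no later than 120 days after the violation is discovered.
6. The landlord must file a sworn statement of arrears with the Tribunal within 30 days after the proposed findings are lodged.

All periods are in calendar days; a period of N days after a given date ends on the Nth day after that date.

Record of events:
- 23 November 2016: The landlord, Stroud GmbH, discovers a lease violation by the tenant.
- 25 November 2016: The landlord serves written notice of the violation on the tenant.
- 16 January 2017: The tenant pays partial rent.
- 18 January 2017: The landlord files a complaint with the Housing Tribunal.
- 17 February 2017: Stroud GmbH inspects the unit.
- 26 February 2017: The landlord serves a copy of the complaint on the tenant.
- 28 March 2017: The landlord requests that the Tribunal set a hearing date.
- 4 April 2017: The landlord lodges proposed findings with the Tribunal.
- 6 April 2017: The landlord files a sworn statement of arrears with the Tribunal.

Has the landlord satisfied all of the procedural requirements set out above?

Step 1 — counting 21 days from 23 November 2016 (when the violation is discovered) gives a deadline of 14 December 2016; completed 25 November 2016, before the deadline.
Step 2 — 13 and 57 days from 25 November 2016 (when the written notice is served) are 8 December 2016 and 21 January 2017 respectively; 18 January 2017 falls inside that range.
Step 3 — must wait 30 days from 25 January 2017 (end of the 7-day waiting period, which began when the complaint is filed on 18 January 2017), so not before 24 February 2017; done 26 February 2017 — permitted.
Step 4 — must wait 21 days from 3 March 2017 (end of the 5-day response period, which began when the complaint is served on 26 February 2017), so not before 24 March 2017; done 28 March 2017 — permitted.
Step 5 — counting 120 days from 23 November 2016 (when the violation is discovered) gives a deadline of 23 March 2017; not done until 4 April 2017, 12 days after the deadline.
Later steps need not be reached.

No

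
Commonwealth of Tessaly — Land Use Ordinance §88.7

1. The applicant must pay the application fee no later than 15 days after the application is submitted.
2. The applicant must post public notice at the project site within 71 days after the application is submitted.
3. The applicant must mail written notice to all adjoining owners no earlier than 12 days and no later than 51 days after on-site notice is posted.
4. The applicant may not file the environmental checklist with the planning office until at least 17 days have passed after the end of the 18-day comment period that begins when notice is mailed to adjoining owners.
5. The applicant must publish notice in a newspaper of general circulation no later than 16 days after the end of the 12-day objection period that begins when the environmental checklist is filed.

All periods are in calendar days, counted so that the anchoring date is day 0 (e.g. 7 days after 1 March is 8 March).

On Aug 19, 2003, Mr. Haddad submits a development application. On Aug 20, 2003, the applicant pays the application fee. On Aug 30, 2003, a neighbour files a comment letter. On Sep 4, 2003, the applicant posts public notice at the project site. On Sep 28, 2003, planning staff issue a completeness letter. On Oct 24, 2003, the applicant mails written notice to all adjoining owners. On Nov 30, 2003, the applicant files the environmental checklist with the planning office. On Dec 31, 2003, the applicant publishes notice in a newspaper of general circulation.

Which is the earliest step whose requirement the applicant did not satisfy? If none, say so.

(1) due by Aug 19, 2003 + 15 days = Sep 3, 2003; completed Aug 20, 2003, before the deadline.
(2) due by Aug 19, 2003 + 71 days = Oct 29, 2003; Sep 4, 2003 is within that limit.
(3) the permitted window runs from Sep 4, 2003 + 12 = Sep 16, 2003 to Sep 4, 2003 + 51 = Oct 25, 2003; Oct 24, 2003 falls inside that range.
(4) permitted from Nov 11, 2003 + 17 days = Nov 28, 2003 onward; done Nov 30, 2003, after the minimum wait.
(5) due by Dec 12, 2003 + 16 days = Dec 28, 2003; done Dec 31, 2003 — 3 days late.

Step 5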